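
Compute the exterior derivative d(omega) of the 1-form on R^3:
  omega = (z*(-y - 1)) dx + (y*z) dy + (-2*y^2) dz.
d(omega) = (z) dx ∧ dy + (y + 1) dx ∧ dz + (-5*y) dy ∧ dz

For a 1-form omega = sum_i f_i dx_i, the exterior derivative is
  d(omega) = sum_{i < j} (∂f_j/∂x_i - ∂f_i/∂x_j) dx_i ∧ dx_j.
  coefficient of dx ∧ dy: ∂f_2/∂x - ∂f_1/∂y = ∂(y*z)/∂x - ∂(z*(-y - 1))/∂y = z
  coefficient of dx ∧ dz: ∂f_3/∂x - ∂f_1/∂z = ∂(-2*y^2)/∂x - ∂(z*(-y - 1))/∂z = y + 1
  coefficient of dy ∧ dz: ∂f_3/∂y - ∂f_2/∂z = ∂(-2*y^2)/∂y - ∂(y*z)/∂z = -5*y
Assembling: d(omega) = (z) dx ∧ dy + (y + 1) dx ∧ dz + (-5*y) dy ∧ dz.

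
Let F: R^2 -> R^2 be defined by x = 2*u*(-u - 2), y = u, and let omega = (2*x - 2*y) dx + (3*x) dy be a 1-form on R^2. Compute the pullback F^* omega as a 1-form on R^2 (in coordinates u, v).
F^* omega = (2*u*(8*u^2 + 25*u + 14)) du

Using F^*(f dg) = (f ∘ F) d(g ∘ F), substitute each coordinate x_i by F_i(u, v) in f_i, and replace dx_i by d F_i = (∂F_i/∂u) du + (∂F_i/∂v) dv.
  For the x component: f_1(F) = 2*u*(-2*u - 5); d F_1 = (-4*u - 4) du + (0) dv
  For the y component: f_2(F) = 6*u*(-u - 2); d F_2 = (1) du + (0) dv
Combining and collecting du, dv coefficients:
  coeff of du: 2*u*(8*u^2 + 25*u + 14)
  coeff of dv: 0
F^* omega = (2*u*(8*u^2 + 25*u + 14)) du.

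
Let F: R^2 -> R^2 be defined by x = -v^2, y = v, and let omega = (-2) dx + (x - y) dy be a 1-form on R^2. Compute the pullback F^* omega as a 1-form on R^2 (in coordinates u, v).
F^* omega = (v*(3 - v)) dv

Using F^*(f dg) = (f ∘ F) d(g ∘ F), substitute each coordinate x_i by F_i(u, v) in f_i, and replace dx_i by d F_i = (∂F_i/∂u) du + (∂F_i/∂v) dv.
  For the x component: f_1(F) = -2; d F_1 = (0) du + (-2*v) dv
  For the y component: f_2(F) = v*(-v - 1); d F_2 = (0) du + (1) dv
Combining and collecting du, dv coefficients:
  coeff of du: 0
  coeff of dv: v*(3 - v)
F^* omega = (v*(3 - v)) dv.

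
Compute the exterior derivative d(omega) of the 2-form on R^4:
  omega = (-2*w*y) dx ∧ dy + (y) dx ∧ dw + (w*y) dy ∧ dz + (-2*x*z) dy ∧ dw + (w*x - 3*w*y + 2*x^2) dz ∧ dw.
d(omega) = (-2*y - 2*z - 1) dx ∧ dy ∧ dw + (-3*w + 2*x + y) dy ∧ dz ∧ dw + (w + 4*x) dx ∧ dz ∧ dw

For a 2-form omega = sum_{i<j} g_{ij} dx_i ∧ dx_j, the exterior derivative is
  d(omega) = sum_{i<j} d(g_{ij}) ∧ dx_i ∧ dx_j = sum_{i<j, k} (∂g_{ij}/∂x_k) dx_k ∧ dx_i ∧ dx_j.
Expand each term, using dx_k ∧ dx_i ∧ dx_j = sgn(permutation) dx_{(a)} ∧ dx_{(b)} ∧ dx_{(c)} with (a < b < c) sorted:
  d(-2*w*y) includes (∂/∂w)(-2*w*y) dw = (-2*y) dw, which multiplied by dx ∧ dy gives (-2*y) dx ∧ dy ∧ dw
  d(y) includes (∂/∂y)(y) dy = (1) dy, which multiplied by dx ∧ dw gives (-1) dx ∧ dy ∧ dw
  d(w*y) includes (∂/∂w)(w*y) dw = (y) dw, which multiplied by dy ∧ dz gives (y) dy ∧ dz ∧ dw
  d(-2*x*z) includes (∂/∂x)(-2*x*z) dx = (-2*z) dx, which multiplied by dy ∧ dw gives (-2*z) dx ∧ dy ∧ dw
  d(-2*x*z) includes (∂/∂z)(-2*x*z) dz = (-2*x) dz, which multiplied by dy ∧ dw gives (2*x) dy ∧ dz ∧ dw
  d(w*x - 3*w*y + 2*x^2) includes (∂/∂x)(w*x - 3*w*y + 2*x^2) dx = (w + 4*x) dx, which multiplied by dz ∧ dw gives (w + 4*x) dx ∧ dz ∧ dw
  d(w*x - 3*w*y + 2*x^2) includes (∂/∂y)(w*x - 3*w*y + 2*x^2) dy = (-3*w) dy, which multiplied by dz ∧ dw gives (-3*w) dy ∧ dz ∧ dw
Collecting like 3-forms: d(omega) = (-2*y - 2*z - 1) dx ∧ dy ∧ dw + (-3*w + 2*x + y) dy ∧ dz ∧ dw + (w + 4*x) dx ∧ dz ∧ dw.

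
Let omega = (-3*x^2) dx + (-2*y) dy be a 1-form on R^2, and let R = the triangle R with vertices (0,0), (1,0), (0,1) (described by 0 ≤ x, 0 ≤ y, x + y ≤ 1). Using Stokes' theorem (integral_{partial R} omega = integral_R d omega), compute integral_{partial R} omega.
integral_(partial R) omega = 0

Stokes: integral_partial_R omega = integral_R d omega with d omega = (∂Q/∂x - ∂P/∂y) dx ∧ dy.
  ∂Q/∂x = 0
  ∂P/∂y = 0
  integrand = ∂Q/∂x - ∂P/∂y = 0.
Integrating over R: integral_0^1 integral_0^{1-x} (0) dy dx = 0.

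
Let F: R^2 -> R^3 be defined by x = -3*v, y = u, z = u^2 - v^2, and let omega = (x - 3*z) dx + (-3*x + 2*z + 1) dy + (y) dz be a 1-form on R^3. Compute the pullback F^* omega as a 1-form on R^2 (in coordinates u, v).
F^* omega = (4*u^2 - 2*v^2 + 9*v + 1) du + (9*u^2 - 2*u*v - 9*v^2 + 9*v) dv

Using F^*(f dg) = (f ∘ F) d(g ∘ F), substitute each coordinate x_i by F_i(u, v) in f_i, and replace dx_i by d F_i = (∂F_i/∂u) du + (∂F_i/∂v) dv.
  For the x component: f_1(F) = -3*u^2 + 3*v^2 - 3*v; d F_1 = (0) du + (-3) dv
  For the y component: f_2(F) = 2*u^2 - 2*v^2 + 9*v + 1; d F_2 = (1) du + (0) dv
  For the z component: f_3(F) = u; d F_3 = (2*u) du + (-2*v) dv
Combining and collecting du, dv coefficients:
  coeff of du: 4*u^2 - 2*v^2 + 9*v + 1
  coeff of dv: 9*u^2 - 2*u*v - 9*v^2 + 9*v
F^* omega = (4*u^2 - 2*v^2 + 9*v + 1) du + (9*u^2 - 2*u*v - 9*v^2 + 9*v) dv.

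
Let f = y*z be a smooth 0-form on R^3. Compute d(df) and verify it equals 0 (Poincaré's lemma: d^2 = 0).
d(df) = 0

Step 1: df = sum_i (∂f/∂x_i) dx_i = (0) dx + (z) dy + (y) dz.
Step 2: Apply d again. Using the 1-form formula, the coefficient of dx ∧ dy in d(df) is ∂^2 f/∂x ∂y - ∂^2 f/∂y ∂x = (0) - (0) = 0 (equality of mixed partials for smooth f).
Similarly for dx ∧ dz and dy ∧ dz — all coefficients vanish. So d(df) = 0.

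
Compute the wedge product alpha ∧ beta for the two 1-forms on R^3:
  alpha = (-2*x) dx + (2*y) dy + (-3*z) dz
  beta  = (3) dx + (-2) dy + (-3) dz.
alpha ∧ beta = (4*x - 6*y) dx ∧ dy + (6*x + 9*z) dx ∧ dz + (-6*y - 6*z) dy ∧ dz

Distribute the wedge, using dx_i ∧ dx_j = -dx_j ∧ dx_i and dx_i ∧ dx_i = 0. For each pair (i, j) with i < j, the coefficient of dx_i ∧ dx_j in alpha ∧ beta is (alpha_i * beta_j - alpha_j * beta_i). Collecting: alpha ∧ beta = (4*x - 6*y) dx ∧ dy + (6*x + 9*z) dx ∧ dz + (-6*y - 6*z) dy ∧ dz.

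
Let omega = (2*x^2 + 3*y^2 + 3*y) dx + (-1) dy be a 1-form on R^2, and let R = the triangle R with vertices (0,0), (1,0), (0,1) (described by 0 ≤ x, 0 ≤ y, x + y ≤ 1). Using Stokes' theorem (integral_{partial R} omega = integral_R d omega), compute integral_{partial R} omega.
integral_(partial R) omega = -5/2

Stokes: integral_partial_R omega = integral_R d omega with d omega = (∂Q/∂x - ∂P/∂y) dx ∧ dy.
  ∂Q/∂x = 0
  ∂P/∂y = 6*y + 3
  integrand = ∂Q/∂x - ∂P/∂y = -6*y - 3.
Integrating over R: integral_0^1 integral_0^{1-x} (-6*y - 3) dy dx = -5/2.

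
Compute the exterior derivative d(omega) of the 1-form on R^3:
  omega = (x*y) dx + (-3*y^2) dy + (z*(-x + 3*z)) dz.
d(omega) = (-x) dx ∧ dy + (-z) dx ∧ dz

For a 1-form omega = sum_i f_i dx_i, the exterior derivative is
  d(omega) = sum_{i < j} (∂f_j/∂x_i - ∂f_i/∂x_j) dx_i ∧ dx_j.
  coefficient of dx ∧ dy: ∂f_2/∂x - ∂f_1/∂y = ∂(-3*y^2)/∂x - ∂(x*y)/∂y = -x
  coefficient of dx ∧ dz: ∂f_3/∂x - ∂f_1/∂z = ∂(z*(-x + 3*z))/∂x - ∂(x*y)/∂z = -z
Assembling: d(omega) = (-x) dx ∧ dy + (-z) dx ∧ dz.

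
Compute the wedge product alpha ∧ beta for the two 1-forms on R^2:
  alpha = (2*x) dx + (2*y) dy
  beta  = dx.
alpha ∧ beta = (-2*y) dx ∧ dy

Distribute the wedge, using dx_i ∧ dx_j = -dx_j ∧ dx_i and dx_i ∧ dx_i = 0. For each pair (i, j) with i < j, the coefficient of dx_i ∧ dx_j in alpha ∧ beta is (alpha_i * beta_j - alpha_j * beta_i). Collecting: alpha ∧ beta = (-2*y) dx ∧ dy.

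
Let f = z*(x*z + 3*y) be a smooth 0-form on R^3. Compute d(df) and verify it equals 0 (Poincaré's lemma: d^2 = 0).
d(df) = 0

Step 1: df = sum_i (∂f/∂x_i) dx_i = (z^2) dx + (3*z) dy + (2*x*z + 3*y) dz.
Step 2: Apply d again. Using the 1-form formula, the coefficient of dx ∧ dy in d(df) is ∂^2 f/∂x ∂y - ∂^2 f/∂y ∂x = (0) - (0) = 0 (equality of mixed partials for smooth f).
Similarly for dx ∧ dz and dy ∧ dz — all coefficients vanish. So d(df) = 0.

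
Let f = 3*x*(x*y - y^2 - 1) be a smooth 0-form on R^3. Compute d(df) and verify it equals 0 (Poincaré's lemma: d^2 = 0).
d(df) = 0

Step 1: df = sum_i (∂f/∂x_i) dx_i = (6*x*y - 3*y^2 - 3) dx + (3*x*(x - 2*y)) dy + (0) dz.
Step 2: Apply d again. Using the 1-form formula, the coefficient of dx ∧ dy in d(df) is ∂^2 f/∂x ∂y - ∂^2 f/∂y ∂x = (6*x - 6*y) - (6*x - 6*y) = 0 (equality of mixed partials for smooth f).
Similarly for dx ∧ dz and dy ∧ dz — all coefficients vanish. So d(df) = 0.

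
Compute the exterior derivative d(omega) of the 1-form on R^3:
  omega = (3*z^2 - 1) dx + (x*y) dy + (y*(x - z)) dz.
d(omega) = (y) dx ∧ dy + (y - 6*z) dx ∧ dz + (x - z) dy ∧ dz

For a 1-form omega = sum_i f_i dx_i, the exterior derivative is
  d(omega) = sum_{i < j} (∂f_j/∂x_i - ∂f_i/∂x_j) dx_i ∧ dx_j.
  coefficient of dx ∧ dy: ∂f_2/∂x - ∂f_1/∂y = ∂(x*y)/∂x - ∂(3*z^2 - 1)/∂y = y
  coefficient of dx ∧ dz: ∂f_3/∂x - ∂f_1/∂z = ∂(y*(x - z))/∂x - ∂(3*z^2 - 1)/∂z = y - 6*z
  coefficient of dy ∧ dz: ∂f_3/∂y - ∂f_2/∂z = ∂(y*(x - z))/∂y - ∂(x*y)/∂z = x - z
Assembling: d(omega) = (y) dx ∧ dy + (y - 6*z) dx ∧ dz + (x - z) dy ∧ dz.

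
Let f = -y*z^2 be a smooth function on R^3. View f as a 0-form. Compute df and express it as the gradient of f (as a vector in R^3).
df = (0) dx + (-z^2) dy + (-2*y*z) dz; grad f = (0, -z^2, -2*y*z)

For a 0-form f, d f = (∂f/∂x) dx + (∂f/∂y) dy + (∂f/∂z) dz. The components of the vector representation are exactly the entries of grad f in Cartesian coordinates:
  ∂f/∂x = 0
  ∂f/∂y = -z^2
  ∂f/∂z = -2*y*z.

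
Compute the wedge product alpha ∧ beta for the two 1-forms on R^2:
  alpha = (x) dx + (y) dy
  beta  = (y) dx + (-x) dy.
alpha ∧ beta = (-x^2 - y^2) dx ∧ dy

Distribute the wedge, using dx_i ∧ dx_j = -dx_j ∧ dx_i and dx_i ∧ dx_i = 0. For each pair (i, j) with i < j, the coefficient of dx_i ∧ dx_j in alpha ∧ beta is (alpha_i * beta_j - alpha_j * beta_i). Collecting: alpha ∧ beta = (-x^2 - y^2) dx ∧ dy.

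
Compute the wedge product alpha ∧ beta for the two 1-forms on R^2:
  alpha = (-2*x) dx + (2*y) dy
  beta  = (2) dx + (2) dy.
alpha ∧ beta = (-4*x - 4*y) dx ∧ dy

Distribute the wedge, using dx_i ∧ dx_j = -dx_j ∧ dx_i and dx_i ∧ dx_i = 0. For each pair (i, j) with i < j, the coefficient of dx_i ∧ dx_j in alpha ∧ beta is (alpha_i * beta_j - alpha_j * beta_i). Collecting: alpha ∧ beta = (-4*x - 4*y) dx ∧ dy.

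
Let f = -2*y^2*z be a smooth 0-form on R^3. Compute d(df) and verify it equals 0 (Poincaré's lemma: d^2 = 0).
d(df) = 0

Step 1: df = sum_i (∂f/∂x_i) dx_i = (0) dx + (-4*y*z) dy + (-2*y^2) dz.
Step 2: Apply d again. Using the 1-form formula, the coefficient of dx ∧ dy in d(df) is ∂^2 f/∂x ∂y - ∂^2 f/∂y ∂x = (0) - (0) = 0 (equality of mixed partials for smooth f).
Similarly for dx ∧ dz and dy ∧ dz — all coefficients vanish. So d(df) = 0.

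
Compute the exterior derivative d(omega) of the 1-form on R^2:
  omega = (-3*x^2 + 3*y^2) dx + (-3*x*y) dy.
d(omega) = (-9*y) dx ∧ dy

For a 1-form omega = sum_i f_i dx_i, the exterior derivative is
  d(omega) = sum_{i < j} (∂f_j/∂x_i - ∂f_i/∂x_j) dx_i ∧ dx_j.
  coefficient of dx ∧ dy: ∂f_2/∂x - ∂f_1/∂y = ∂(-3*x*y)/∂x - ∂(-3*x^2 + 3*y^2)/∂y = -9*y
Assembling: d(omega) = (-9*y) dx ∧ dy.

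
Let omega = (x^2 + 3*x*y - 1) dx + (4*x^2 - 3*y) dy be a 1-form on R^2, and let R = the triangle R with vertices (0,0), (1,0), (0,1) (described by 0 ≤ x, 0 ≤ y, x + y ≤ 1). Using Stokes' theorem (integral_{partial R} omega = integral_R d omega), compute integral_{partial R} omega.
integral_(partial R) omega = 5/6

Stokes: integral_partial_R omega = integral_R d omega with d omega = (∂Q/∂x - ∂P/∂y) dx ∧ dy.
  ∂Q/∂x = 8*x
  ∂P/∂y = 3*x
  integrand = ∂Q/∂x - ∂P/∂y = 5*x.
Integrating over R: integral_0^1 integral_0^{1-x} (5*x) dy dx = 5/6.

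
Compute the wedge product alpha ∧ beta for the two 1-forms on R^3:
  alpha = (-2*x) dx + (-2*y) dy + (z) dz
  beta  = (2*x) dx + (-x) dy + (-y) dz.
alpha ∧ beta = (2*x*(x + 2*y)) dx ∧ dy + (2*x*(y - z)) dx ∧ dz + (x*z + 2*y^2) dy ∧ dz

Distribute the wedge, using dx_i ∧ dx_j = -dx_j ∧ dx_i and dx_i ∧ dx_i = 0. For each pair (i, j) with i < j, the coefficient of dx_i ∧ dx_j in alpha ∧ beta is (alpha_i * beta_j - alpha_j * beta_i). Collecting: alpha ∧ beta = (2*x*(x + 2*y)) dx ∧ dy + (2*x*(y - z)) dx ∧ dz + (x*z + 2*y^2) dy ∧ dz.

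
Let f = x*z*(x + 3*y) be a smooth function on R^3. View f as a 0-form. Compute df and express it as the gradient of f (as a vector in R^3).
df = (z*(2*x + 3*y)) dx + (3*x*z) dy + (x*(x + 3*y)) dz; grad f = (z*(2*x + 3*y), 3*x*z, x*(x + 3*y))

For a 0-form f, d f = (∂f/∂x) dx + (∂f/∂y) dy + (∂f/∂z) dz. The components of the vector representation are exactly the entries of grad f in Cartesian coordinates:
  ∂f/∂x = z*(2*x + 3*y)
  ∂f/∂y = 3*x*z
  ∂f/∂z = x*(x + 3*y).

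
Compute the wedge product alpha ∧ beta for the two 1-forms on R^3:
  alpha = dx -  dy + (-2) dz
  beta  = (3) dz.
alpha ∧ beta = (3) dx ∧ dz + (-3) dy ∧ dz

Distribute the wedge, using dx_i ∧ dx_j = -dx_j ∧ dx_i and dx_i ∧ dx_i = 0. For each pair (i, j) with i < j, the coefficient of dx_i ∧ dx_j in alpha ∧ beta is (alpha_i * beta_j - alpha_j * beta_i). Collecting: alpha ∧ beta = (3) dx ∧ dz + (-3) dy ∧ dz.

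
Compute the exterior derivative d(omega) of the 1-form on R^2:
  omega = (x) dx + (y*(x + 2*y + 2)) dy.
d(omega) = (y) dx ∧ dy

For a 1-form omega = sum_i f_i dx_i, the exterior derivative is
  d(omega) = sum_{i < j} (∂f_j/∂x_i - ∂f_i/∂x_j) dx_i ∧ dx_j.
  coefficient of dx ∧ dy: ∂f_2/∂x - ∂f_1/∂y = ∂(y*(x + 2*y + 2))/∂x - ∂(x)/∂y = y
Assembling: d(omega) = (y) dx ∧ dy.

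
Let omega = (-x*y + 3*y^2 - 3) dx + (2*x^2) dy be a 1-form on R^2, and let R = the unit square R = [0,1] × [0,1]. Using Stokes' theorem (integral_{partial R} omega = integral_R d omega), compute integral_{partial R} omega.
integral_(partial R) omega = -1/2

Stokes: integral_partial_R omega = integral_R d omega with d omega = (∂Q/∂x - ∂P/∂y) dx ∧ dy.
  ∂Q/∂x = 4*x
  ∂P/∂y = -x + 6*y
  integrand = ∂Q/∂x - ∂P/∂y = 5*x - 6*y.
Integrating over R: integral_0^1 integral_0^1 (5*x - 6*y) dx dy = -1/2.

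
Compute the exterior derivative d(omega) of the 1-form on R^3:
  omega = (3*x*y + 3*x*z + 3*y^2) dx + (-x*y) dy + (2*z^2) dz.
d(omega) = (-3*x - 7*y) dx ∧ dy + (-3*x) dx ∧ dz

For a 1-form omega = sum_i f_i dx_i, the exterior derivative is
  d(omega) = sum_{i < j} (∂f_j/∂x_i - ∂f_i/∂x_j) dx_i ∧ dx_j.
  coefficient of dx ∧ dy: ∂f_2/∂x - ∂f_1/∂y = ∂(-x*y)/∂x - ∂(3*x*y + 3*x*z + 3*y^2)/∂y = -3*x - 7*y
  coefficient of dx ∧ dz: ∂f_3/∂x - ∂f_1/∂z = ∂(2*z^2)/∂x - ∂(3*x*y + 3*x*z + 3*y^2)/∂z = -3*x
Assembling: d(omega) = (-3*x - 7*y) dx ∧ dy + (-3*x) dx ∧ dz.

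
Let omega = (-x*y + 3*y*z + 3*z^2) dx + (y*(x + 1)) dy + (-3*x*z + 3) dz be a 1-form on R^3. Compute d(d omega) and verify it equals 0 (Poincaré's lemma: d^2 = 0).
d(d omega) = 0

Step 1: d omega = sum_{i<j} (∂f_j/∂x_i - ∂f_i/∂x_j) dx_i ∧ dx_j:
  coeff of dx ∧ dy: x + y - 3*z
  coeff of dx ∧ dz: -3*y - 9*z
  coeff of dy ∧ dz: 0
Step 2: Apply d again to each 2-form coefficient. The only possible 3-form in R^3 is dx ∧ dy ∧ dz, with coefficient
  ∂(coeff of dy∧dz)/∂x - ∂(coeff of dx∧dz)/∂y + ∂(coeff of dx∧dy)/∂z
  = ∂/∂x (0) - ∂/∂y (-3*y - 9*z) + ∂/∂z (x + y - 3*z).
Each of these terms simplifies to sums of mixed partials that cancel in pairs. The result is 0 (by equality of mixed partials for smooth functions — Schwarz / Clairaut).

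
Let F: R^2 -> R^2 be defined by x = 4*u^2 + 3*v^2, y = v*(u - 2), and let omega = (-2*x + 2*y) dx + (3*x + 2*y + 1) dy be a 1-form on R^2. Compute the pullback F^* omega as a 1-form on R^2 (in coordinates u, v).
F^* omega = (-64*u^3 + 28*u^2*v - 46*u*v^2 - 32*u*v + 9*v^3 - 4*v^2 + v) du + (12*u^3 - 46*u^2*v - 24*u^2 + 21*u*v^2 - 8*u*v + u - 36*v^3 - 42*v^2 + 8*v - 2) dv

Using F^*(f dg) = (f ∘ F) d(g ∘ F), substitute each coordinate x_i by F_i(u, v) in f_i, and replace dx_i by d F_i = (∂F_i/∂u) du + (∂F_i/∂v) dv.
  For the x component: f_1(F) = -8*u^2 + 2*u*v - 6*v^2 - 4*v; d F_1 = (8*u) du + (6*v) dv
  For the y component: f_2(F) = 12*u^2 + 2*u*v + 9*v^2 - 4*v + 1; d F_2 = (v) du + (u - 2) dv
Combining and collecting du, dv coefficients:
  coeff of du: -64*u^3 + 28*u^2*v - 46*u*v^2 - 32*u*v + 9*v^3 - 4*v^2 + v
  coeff of dv: 12*u^3 - 46*u^2*v - 24*u^2 + 21*u*v^2 - 8*u*v + u - 36*v^3 - 42*v^2 + 8*v - 2
F^* omega = (-64*u^3 + 28*u^2*v - 46*u*v^2 - 32*u*v + 9*v^3 - 4*v^2 + v) du + (12*u^3 - 46*u^2*v - 24*u^2 + 21*u*v^2 - 8*u*v + u - 36*v^3 - 42*v^2 + 8*v - 2) dv.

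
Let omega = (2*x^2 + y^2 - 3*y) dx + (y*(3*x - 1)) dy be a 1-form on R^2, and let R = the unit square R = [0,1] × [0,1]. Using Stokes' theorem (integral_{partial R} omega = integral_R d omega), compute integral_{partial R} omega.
integral_(partial R) omega = 7/2

Stokes: integral_partial_R omega = integral_R d omega with d omega = (∂Q/∂x - ∂P/∂y) dx ∧ dy.
  ∂Q/∂x = 3*y
  ∂P/∂y = 2*y - 3
  integrand = ∂Q/∂x - ∂P/∂y = y + 3.
Integrating over R: integral_0^1 integral_0^1 (y + 3) dx dy = 7/2.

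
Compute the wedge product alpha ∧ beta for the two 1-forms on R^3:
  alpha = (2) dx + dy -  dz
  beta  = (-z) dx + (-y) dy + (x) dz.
alpha ∧ beta = (-2*y + z) dx ∧ dy + (2*x - z) dx ∧ dz + (x - y) dy ∧ dz

Distribute the wedge, using dx_i ∧ dx_j = -dx_j ∧ dx_i and dx_i ∧ dx_i = 0. For each pair (i, j) with i < j, the coefficient of dx_i ∧ dx_j in alpha ∧ beta is (alpha_i * beta_j - alpha_j * beta_i). Collecting: alpha ∧ beta = (-2*y + z) dx ∧ dy + (2*x - z) dx ∧ dz + (x - y) dy ∧ dz.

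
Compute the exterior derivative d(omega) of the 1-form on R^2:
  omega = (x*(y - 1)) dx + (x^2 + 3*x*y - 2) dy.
d(omega) = (x + 3*y) dx ∧ dy

For a 1-form omega = sum_i f_i dx_i, the exterior derivative is
  d(omega) = sum_{i < j} (∂f_j/∂x_i - ∂f_i/∂x_j) dx_i ∧ dx_j.
  coefficient of dx ∧ dy: ∂f_2/∂x - ∂f_1/∂y = ∂(x^2 + 3*x*y - 2)/∂x - ∂(x*(y - 1))/∂y = x + 3*y
Assembling: d(omega) = (x + 3*y) dx ∧ dy.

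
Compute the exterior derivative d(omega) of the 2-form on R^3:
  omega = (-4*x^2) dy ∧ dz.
d(omega) = (-8*x) dx ∧ dy ∧ dz

For a 2-form omega = sum_{i<j} g_{ij} dx_i ∧ dx_j, the exterior derivative is
  d(omega) = sum_{i<j} d(g_{ij}) ∧ dx_i ∧ dx_j = sum_{i<j, k} (∂g_{ij}/∂x_k) dx_k ∧ dx_i ∧ dx_j.
Expand each term, using dx_k ∧ dx_i ∧ dx_j = sgn(permutation) dx_{(a)} ∧ dx_{(b)} ∧ dx_{(c)} with (a < b < c) sorted:
  d(-4*x^2) includes (∂/∂x)(-4*x^2) dx = (-8*x) dx, which multiplied by dy ∧ dz gives (-8*x) dx ∧ dy ∧ dz
Collecting like 3-forms: d(omega) = (-8*x) dx ∧ dy ∧ dz.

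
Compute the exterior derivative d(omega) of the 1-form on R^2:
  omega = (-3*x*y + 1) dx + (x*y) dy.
d(omega) = (3*x + y) dx ∧ dy

For a 1-form omega = sum_i f_i dx_i, the exterior derivative is
  d(omega) = sum_{i < j} (∂f_j/∂x_i - ∂f_i/∂x_j) dx_i ∧ dx_j.
  coefficient of dx ∧ dy: ∂f_2/∂x - ∂f_1/∂y = ∂(x*y)/∂x - ∂(-3*x*y + 1)/∂y = 3*x + y
Assembling: d(omega) = (3*x + y) dx ∧ dy.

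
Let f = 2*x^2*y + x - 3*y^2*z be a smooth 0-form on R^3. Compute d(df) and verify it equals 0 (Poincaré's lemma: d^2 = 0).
d(df) = 0

Step 1: df = sum_i (∂f/∂x_i) dx_i = (4*x*y + 1) dx + (2*x^2 - 6*y*z) dy + (-3*y^2) dz.
Step 2: Apply d again. Using the 1-form formula, the coefficient of dx ∧ dy in d(df) is ∂^2 f/∂x ∂y - ∂^2 f/∂y ∂x = (4*x) - (4*x) = 0 (equality of mixed partials for smooth f).
Similarly for dx ∧ dz and dy ∧ dz — all coefficients vanish. So d(df) = 0.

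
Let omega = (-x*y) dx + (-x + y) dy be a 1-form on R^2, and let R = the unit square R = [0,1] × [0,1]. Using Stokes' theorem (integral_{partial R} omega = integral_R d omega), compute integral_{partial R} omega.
integral_(partial R) omega = -1/2

Stokes: integral_partial_R omega = integral_R d omega with d omega = (∂Q/∂x - ∂P/∂y) dx ∧ dy.
  ∂Q/∂x = -1
  ∂P/∂y = -x
  integrand = ∂Q/∂x - ∂P/∂y = x - 1.
Integrating over R: integral_0^1 integral_0^1 (x - 1) dx dy = -1/2.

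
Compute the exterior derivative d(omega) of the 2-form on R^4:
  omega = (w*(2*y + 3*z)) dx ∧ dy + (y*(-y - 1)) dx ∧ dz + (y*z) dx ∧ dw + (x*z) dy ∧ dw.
d(omega) = (3*w + 2*y + 1) dx ∧ dy ∧ dz + (2*y + 3*z) dx ∧ dy ∧ dw + (-y) dx ∧ dz ∧ dw + (-x) dy ∧ dz ∧ dw

For a 2-form omega = sum_{i<j} g_{ij} dx_i ∧ dx_j, the exterior derivative is
  d(omega) = sum_{i<j} d(g_{ij}) ∧ dx_i ∧ dx_j = sum_{i<j, k} (∂g_{ij}/∂x_k) dx_k ∧ dx_i ∧ dx_j.
Expand each term, using dx_k ∧ dx_i ∧ dx_j = sgn(permutation) dx_{(a)} ∧ dx_{(b)} ∧ dx_{(c)} with (a < b < c) sorted:
  d(w*(2*y + 3*z)) includes (∂/∂z)(w*(2*y + 3*z)) dz = (3*w) dz, which multiplied by dx ∧ dy gives (3*w) dx ∧ dy ∧ dz
  d(w*(2*y + 3*z)) includes (∂/∂w)(w*(2*y + 3*z)) dw = (2*y + 3*z) dw, which multiplied by dx ∧ dy gives (2*y + 3*z) dx ∧ dy ∧ dw
  d(y*(-y - 1)) includes (∂/∂y)(y*(-y - 1)) dy = (-2*y - 1) dy, which multiplied by dx ∧ dz gives (2*y + 1) dx ∧ dy ∧ dz
  d(y*z) includes (∂/∂y)(y*z) dy = (z) dy, which multiplied by dx ∧ dw gives (-z) dx ∧ dy ∧ dw
  d(y*z) includes (∂/∂z)(y*z) dz = (y) dz, which multiplied by dx ∧ dw gives (-y) dx ∧ dz ∧ dw
  d(x*z) includes (∂/∂x)(x*z) dx = (z) dx, which multiplied by dy ∧ dw gives (z) dx ∧ dy ∧ dw
  d(x*z) includes (∂/∂z)(x*z) dz = (x) dz, which multiplied by dy ∧ dw gives (-x) dy ∧ dz ∧ dw
Collecting like 3-forms: d(omega) = (3*w + 2*y + 1) dx ∧ dy ∧ dz + (2*y + 3*z) dx ∧ dy ∧ dw + (-y) dx ∧ dz ∧ dw + (-x) dy ∧ dz ∧ dw.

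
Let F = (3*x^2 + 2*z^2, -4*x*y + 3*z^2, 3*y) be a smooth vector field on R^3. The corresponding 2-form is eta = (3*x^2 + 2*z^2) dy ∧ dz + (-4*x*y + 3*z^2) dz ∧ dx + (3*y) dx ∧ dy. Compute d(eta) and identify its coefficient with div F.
d(eta) = (2*x) dx ∧ dy ∧ dz; div F = 2*x

For a 2-form in R^3 of the form above, applying d gives a 3-form with coefficient ∂P/∂x + ∂Q/∂y + ∂R/∂z:
  ∂P/∂x = 6*x
  ∂Q/∂y = -4*x
  ∂R/∂z = 0
Sum = 2*x, which is exactly div F.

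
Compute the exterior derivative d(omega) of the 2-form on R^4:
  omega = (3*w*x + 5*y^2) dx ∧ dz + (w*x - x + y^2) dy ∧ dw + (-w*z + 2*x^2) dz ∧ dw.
d(omega) = (-10*y) dx ∧ dy ∧ dz + (7*x) dx ∧ dz ∧ dw + (w - 1) dx ∧ dy ∧ dw

For a 2-form omega = sum_{i<j} g_{ij} dx_i ∧ dx_j, the exterior derivative is
  d(omega) = sum_{i<j} d(g_{ij}) ∧ dx_i ∧ dx_j = sum_{i<j, k} (∂g_{ij}/∂x_k) dx_k ∧ dx_i ∧ dx_j.
Expand each term, using dx_k ∧ dx_i ∧ dx_j = sgn(permutation) dx_{(a)} ∧ dx_{(b)} ∧ dx_{(c)} with (a < b < c) sorted:
  d(3*w*x + 5*y^2) includes (∂/∂y)(3*w*x + 5*y^2) dy = (10*y) dy, which multiplied by dx ∧ dz gives (-10*y) dx ∧ dy ∧ dz
  d(3*w*x + 5*y^2) includes (∂/∂w)(3*w*x + 5*y^2) dw = (3*x) dw, which multiplied by dx ∧ dz gives (3*x) dx ∧ dz ∧ dw
  d(w*x - x + y^2) includes (∂/∂x)(w*x - x + y^2) dx = (w - 1) dx, which multiplied by dy ∧ dw gives (w - 1) dx ∧ dy ∧ dw
  d(-w*z + 2*x^2) includes (∂/∂x)(-w*z + 2*x^2) dx = (4*x) dx, which multiplied by dz ∧ dw gives (4*x) dx ∧ dz ∧ dw
Collecting like 3-forms: d(omega) = (-10*y) dx ∧ dy ∧ dz + (7*x) dx ∧ dz ∧ dw + (w - 1) dx ∧ dy ∧ dw.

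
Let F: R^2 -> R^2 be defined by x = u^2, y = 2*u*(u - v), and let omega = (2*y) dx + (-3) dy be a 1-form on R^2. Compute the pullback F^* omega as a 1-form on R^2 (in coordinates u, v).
F^* omega = (8*u^3 - 8*u^2*v - 12*u + 6*v) du + (6*u) dv

Using F^*(f dg) = (f ∘ F) d(g ∘ F), substitute each coordinate x_i by F_i(u, v) in f_i, and replace dx_i by d F_i = (∂F_i/∂u) du + (∂F_i/∂v) dv.
  For the x component: f_1(F) = 4*u*(u - v); d F_1 = (2*u) du + (0) dv
  For the y component: f_2(F) = -3; d F_2 = (4*u - 2*v) du + (-2*u) dv
Combining and collecting du, dv coefficients:
  coeff of du: 8*u^3 - 8*u^2*v - 12*u + 6*v
  coeff of dv: 6*u
F^* omega = (8*u^3 - 8*u^2*v - 12*u + 6*v) du + (6*u) dv.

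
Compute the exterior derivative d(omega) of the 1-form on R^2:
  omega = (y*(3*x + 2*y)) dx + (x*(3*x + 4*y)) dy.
d(omega) = (3*x) dx ∧ dy

For a 1-form omega = sum_i f_i dx_i, the exterior derivative is
  d(omega) = sum_{i < j} (∂f_j/∂x_i - ∂f_i/∂x_j) dx_i ∧ dx_j.
  coefficient of dx ∧ dy: ∂f_2/∂x - ∂f_1/∂y = ∂(x*(3*x + 4*y))/∂x - ∂(y*(3*x + 2*y))/∂y = 3*x
Assembling: d(omega) = (3*x) dx ∧ dy.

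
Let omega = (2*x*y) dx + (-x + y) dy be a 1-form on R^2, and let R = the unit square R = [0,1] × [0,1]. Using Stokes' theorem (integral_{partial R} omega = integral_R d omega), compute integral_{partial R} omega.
integral_(partial R) omega = -2

Stokes: integral_partial_R omega = integral_R d omega with d omega = (∂Q/∂x - ∂P/∂y) dx ∧ dy.
  ∂Q/∂x = -1
  ∂P/∂y = 2*x
  integrand = ∂Q/∂x - ∂P/∂y = -2*x - 1.
Integrating over R: integral_0^1 integral_0^1 (-2*x - 1) dx dy = -2.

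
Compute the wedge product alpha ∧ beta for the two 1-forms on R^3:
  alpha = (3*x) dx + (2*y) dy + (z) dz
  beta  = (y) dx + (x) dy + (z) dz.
alpha ∧ beta = (3*x^2 - 2*y^2) dx ∧ dy + (z*(3*x - y)) dx ∧ dz + (z*(-x + 2*y)) dy ∧ dz

Distribute the wedge, using dx_i ∧ dx_j = -dx_j ∧ dx_i and dx_i ∧ dx_i = 0. For each pair (i, j) with i < j, the coefficient of dx_i ∧ dx_j in alpha ∧ beta is (alpha_i * beta_j - alpha_j * beta_i). Collecting: alpha ∧ beta = (3*x^2 - 2*y^2) dx ∧ dy + (z*(3*x - y)) dx ∧ dz + (z*(-x + 2*y)) dy ∧ dz.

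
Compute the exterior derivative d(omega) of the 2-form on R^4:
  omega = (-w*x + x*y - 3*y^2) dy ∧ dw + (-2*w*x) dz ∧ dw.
d(omega) = (-w + y) dx ∧ dy ∧ dw + (-2*w) dx ∧ dz ∧ dw

For a 2-form omega = sum_{i<j} g_{ij} dx_i ∧ dx_j, the exterior derivative is
  d(omega) = sum_{i<j} d(g_{ij}) ∧ dx_i ∧ dx_j = sum_{i<j, k} (∂g_{ij}/∂x_k) dx_k ∧ dx_i ∧ dx_j.
Expand each term, using dx_k ∧ dx_i ∧ dx_j = sgn(permutation) dx_{(a)} ∧ dx_{(b)} ∧ dx_{(c)} with (a < b < c) sorted:
  d(-w*x + x*y - 3*y^2) includes (∂/∂x)(-w*x + x*y - 3*y^2) dx = (-w + y) dx, which multiplied by dy ∧ dw gives (-w + y) dx ∧ dy ∧ dw
  d(-2*w*x) includes (∂/∂x)(-2*w*x) dx = (-2*w) dx, which multiplied by dz ∧ dw gives (-2*w) dx ∧ dz ∧ dw
Collecting like 3-forms: d(omega) = (-w + y) dx ∧ dy ∧ dw + (-2*w) dx ∧ dz ∧ dw.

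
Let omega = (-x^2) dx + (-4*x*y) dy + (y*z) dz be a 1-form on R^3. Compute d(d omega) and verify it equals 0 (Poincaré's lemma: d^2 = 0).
d(d omega) = 0

Step 1: d omega = sum_{i<j} (∂f_j/∂x_i - ∂f_i/∂x_j) dx_i ∧ dx_j:
  coeff of dx ∧ dy: -4*y
  coeff of dx ∧ dz: 0
  coeff of dy ∧ dz: z
Step 2: Apply d again to each 2-form coefficient. The only possible 3-form in R^3 is dx ∧ dy ∧ dz, with coefficient
  ∂(coeff of dy∧dz)/∂x - ∂(coeff of dx∧dz)/∂y + ∂(coeff of dx∧dy)/∂z
  = ∂/∂x (z) - ∂/∂y (0) + ∂/∂z (-4*y).
Each of these terms simplifies to sums of mixed partials that cancel in pairs. The result is 0 (by equality of mixed partials for smooth functions — Schwarz / Clairaut).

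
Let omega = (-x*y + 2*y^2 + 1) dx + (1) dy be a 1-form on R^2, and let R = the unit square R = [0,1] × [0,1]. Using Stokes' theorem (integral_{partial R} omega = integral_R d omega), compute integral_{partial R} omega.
integral_(partial R) omega = -3/2

Stokes: integral_partial_R omega = integral_R d omega with d omega = (∂Q/∂x - ∂P/∂y) dx ∧ dy.
  ∂Q/∂x = 0
  ∂P/∂y = -x + 4*y
  integrand = ∂Q/∂x - ∂P/∂y = x - 4*y.
Integrating over R: integral_0^1 integral_0^1 (x - 4*y) dx dy = -3/2.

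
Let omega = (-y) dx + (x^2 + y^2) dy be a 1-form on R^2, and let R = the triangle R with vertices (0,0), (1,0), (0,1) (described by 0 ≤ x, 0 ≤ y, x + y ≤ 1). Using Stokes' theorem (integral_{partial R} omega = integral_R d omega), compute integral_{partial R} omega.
integral_(partial R) omega = 5/6

Stokes: integral_partial_R omega = integral_R d omega with d omega = (∂Q/∂x - ∂P/∂y) dx ∧ dy.
  ∂Q/∂x = 2*x
  ∂P/∂y = -1
  integrand = ∂Q/∂x - ∂P/∂y = 2*x + 1.
Integrating over R: integral_0^1 integral_0^{1-x} (2*x + 1) dy dx = 5/6.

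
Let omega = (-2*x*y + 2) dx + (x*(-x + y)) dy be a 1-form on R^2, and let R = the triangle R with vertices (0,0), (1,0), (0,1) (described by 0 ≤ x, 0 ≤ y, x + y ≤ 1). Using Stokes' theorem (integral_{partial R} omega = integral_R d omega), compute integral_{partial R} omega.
integral_(partial R) omega = 1/6

Stokes: integral_partial_R omega = integral_R d omega with d omega = (∂Q/∂x - ∂P/∂y) dx ∧ dy.
  ∂Q/∂x = -2*x + y
  ∂P/∂y = -2*x
  integrand = ∂Q/∂x - ∂P/∂y = y.
Integrating over R: integral_0^1 integral_0^{1-x} (y) dy dx = 1/6.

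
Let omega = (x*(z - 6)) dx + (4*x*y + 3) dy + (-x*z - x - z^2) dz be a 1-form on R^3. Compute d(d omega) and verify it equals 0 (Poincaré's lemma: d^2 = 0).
d(d omega) = 0

Step 1: d omega = sum_{i<j} (∂f_j/∂x_i - ∂f_i/∂x_j) dx_i ∧ dx_j:
  coeff of dx ∧ dy: 4*y
  coeff of dx ∧ dz: -x - z - 1
  coeff of dy ∧ dz: 0
Step 2: Apply d again to each 2-form coefficient. The only possible 3-form in R^3 is dx ∧ dy ∧ dz, with coefficient
  ∂(coeff of dy∧dz)/∂x - ∂(coeff of dx∧dz)/∂y + ∂(coeff of dx∧dy)/∂z
  = ∂/∂x (0) - ∂/∂y (-x - z - 1) + ∂/∂z (4*y).
Each of these terms simplifies to sums of mixed partials that cancel in pairs. The result is 0 (by equality of mixed partials for smooth functions — Schwarz / Clairaut).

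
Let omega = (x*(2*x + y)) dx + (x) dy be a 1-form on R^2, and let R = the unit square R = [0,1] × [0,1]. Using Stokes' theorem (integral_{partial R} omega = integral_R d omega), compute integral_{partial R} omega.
integral_(partial R) omega = 1/2

Stokes: integral_partial_R omega = integral_R d omega with d omega = (∂Q/∂x - ∂P/∂y) dx ∧ dy.
  ∂Q/∂x = 1
  ∂P/∂y = x
  integrand = ∂Q/∂x - ∂P/∂y = 1 - x.
Integrating over R: integral_0^1 integral_0^1 (1 - x) dx dy = 1/2.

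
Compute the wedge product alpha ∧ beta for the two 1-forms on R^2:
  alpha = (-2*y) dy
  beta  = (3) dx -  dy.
alpha ∧ beta = (6*y) dx ∧ dy

Distribute the wedge, using dx_i ∧ dx_j = -dx_j ∧ dx_i and dx_i ∧ dx_i = 0. For each pair (i, j) with i < j, the coefficient of dx_i ∧ dx_j in alpha ∧ beta is (alpha_i * beta_j - alpha_j * beta_i). Collecting: alpha ∧ beta = (6*y) dx ∧ dy.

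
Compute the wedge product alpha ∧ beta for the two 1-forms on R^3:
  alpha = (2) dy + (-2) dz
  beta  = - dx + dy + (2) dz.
alpha ∧ beta = (2) dx ∧ dy + (6) dy ∧ dz + (-2) dx ∧ dz

Distribute the wedge, using dx_i ∧ dx_j = -dx_j ∧ dx_i and dx_i ∧ dx_i = 0. For each pair (i, j) with i < j, the coefficient of dx_i ∧ dx_j in alpha ∧ beta is (alpha_i * beta_j - alpha_j * beta_i). Collecting: alpha ∧ beta = (2) dx ∧ dy + (6) dy ∧ dz + (-2) dx ∧ dz.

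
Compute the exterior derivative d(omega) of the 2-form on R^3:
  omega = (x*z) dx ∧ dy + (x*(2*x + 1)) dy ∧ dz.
d(omega) = (5*x + 1) dx ∧ dy ∧ dz

For a 2-form omega = sum_{i<j} g_{ij} dx_i ∧ dx_j, the exterior derivative is
  d(omega) = sum_{i<j} d(g_{ij}) ∧ dx_i ∧ dx_j = sum_{i<j, k} (∂g_{ij}/∂x_k) dx_k ∧ dx_i ∧ dx_j.
Expand each term, using dx_k ∧ dx_i ∧ dx_j = sgn(permutation) dx_{(a)} ∧ dx_{(b)} ∧ dx_{(c)} with (a < b < c) sorted:
  d(x*z) includes (∂/∂z)(x*z) dz = (x) dz, which multiplied by dx ∧ dy gives (x) dx ∧ dy ∧ dz
  d(x*(2*x + 1)) includes (∂/∂x)(x*(2*x + 1)) dx = (4*x + 1) dx, which multiplied by dy ∧ dz gives (4*x + 1) dx ∧ dy ∧ dz
Collecting like 3-forms: d(omega) = (5*x + 1) dx ∧ dy ∧ dz.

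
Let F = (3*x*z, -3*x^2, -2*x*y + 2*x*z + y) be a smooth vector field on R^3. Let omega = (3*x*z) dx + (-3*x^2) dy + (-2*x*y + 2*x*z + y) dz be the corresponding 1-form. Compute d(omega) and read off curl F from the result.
d(omega) = (1 - 2*x) dy ∧ dz + (3*x + 2*y - 2*z) dz ∧ dx + (-6*x) dx ∧ dy; curl F = (1 - 2*x, 3*x + 2*y - 2*z, -6*x)

d omega = sum_{i<j} (∂f_j/∂x_i - ∂f_i/∂x_j) dx_i ∧ dx_j. Under the identification (dy ∧ dz, dz ∧ dx, dx ∧ dy) ↔ (e_x, e_y, e_z), the coefficients are exactly the components of curl F. Compute:
  ∂R/∂y - ∂Q/∂z = (1 - 2*x) - (0) = 1 - 2*x
  ∂P/∂z - ∂R/∂x = (3*x) - (-2*y + 2*z) = 3*x + 2*y - 2*z
  ∂Q/∂x - ∂P/∂y = (-6*x) - (0) = -6*x.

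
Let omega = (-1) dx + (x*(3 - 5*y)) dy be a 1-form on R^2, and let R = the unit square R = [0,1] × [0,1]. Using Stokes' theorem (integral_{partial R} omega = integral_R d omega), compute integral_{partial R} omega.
integral_(partial R) omega = 1/2

Stokes: integral_partial_R omega = integral_R d omega with d omega = (∂Q/∂x - ∂P/∂y) dx ∧ dy.
  ∂Q/∂x = 3 - 5*y
  ∂P/∂y = 0
  integrand = ∂Q/∂x - ∂P/∂y = 3 - 5*y.
Integrating over R: integral_0^1 integral_0^1 (3 - 5*y) dx dy = 1/2.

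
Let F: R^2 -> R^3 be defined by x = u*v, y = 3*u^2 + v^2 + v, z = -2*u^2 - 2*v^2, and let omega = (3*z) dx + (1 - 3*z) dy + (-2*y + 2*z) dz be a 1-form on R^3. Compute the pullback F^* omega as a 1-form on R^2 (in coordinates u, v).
F^* omega = (76*u^3 - 6*u^2*v + 60*u*v^2 + 8*u*v + 6*u - 6*v^3) du + (-6*u^3 + 52*u^2*v + 6*u^2 - 6*u*v^2 + 36*v^3 + 14*v^2 + 2*v + 1) dv

Using F^*(f dg) = (f ∘ F) d(g ∘ F), substitute each coordinate x_i by F_i(u, v) in f_i, and replace dx_i by d F_i = (∂F_i/∂u) du + (∂F_i/∂v) dv.
  For the x component: f_1(F) = -6*u^2 - 6*v^2; d F_1 = (v) du + (u) dv
  For the y component: f_2(F) = 6*u^2 + 6*v^2 + 1; d F_2 = (6*u) du + (2*v + 1) dv
  For the z component: f_3(F) = -10*u^2 - 6*v^2 - 2*v; d F_3 = (-4*u) du + (-4*v) dv
Combining and collecting du, dv coefficients:
  coeff of du: 76*u^3 - 6*u^2*v + 60*u*v^2 + 8*u*v + 6*u - 6*v^3
  coeff of dv: -6*u^3 + 52*u^2*v + 6*u^2 - 6*u*v^2 + 36*v^3 + 14*v^2 + 2*v + 1
F^* omega = (76*u^3 - 6*u^2*v + 60*u*v^2 + 8*u*v + 6*u - 6*v^3) du + (-6*u^3 + 52*u^2*v + 6*u^2 - 6*u*v^2 + 36*v^3 + 14*v^2 + 2*v + 1) dv.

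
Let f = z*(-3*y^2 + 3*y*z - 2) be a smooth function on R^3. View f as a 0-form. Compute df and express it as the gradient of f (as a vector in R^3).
df = (0) dx + (3*z*(-2*y + z)) dy + (-3*y^2 + 6*y*z - 2) dz; grad f = (0, 3*z*(-2*y + z), -3*y^2 + 6*y*z - 2)

For a 0-form f, d f = (∂f/∂x) dx + (∂f/∂y) dy + (∂f/∂z) dz. The components of the vector representation are exactly the entries of grad f in Cartesian coordinates:
  ∂f/∂x = 0
  ∂f/∂y = 3*z*(-2*y + z)
  ∂f/∂z = -3*y^2 + 6*y*z - 2.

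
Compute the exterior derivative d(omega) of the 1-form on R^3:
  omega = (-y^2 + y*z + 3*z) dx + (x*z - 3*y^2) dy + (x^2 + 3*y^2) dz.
d(omega) = (2*y) dx ∧ dy + (2*x - y - 3) dx ∧ dz + (-x + 6*y) dy ∧ dz

For a 1-form omega = sum_i f_i dx_i, the exterior derivative is
  d(omega) = sum_{i < j} (∂f_j/∂x_i - ∂f_i/∂x_j) dx_i ∧ dx_j.
  coefficient of dx ∧ dy: ∂f_2/∂x - ∂f_1/∂y = ∂(x*z - 3*y^2)/∂x - ∂(-y^2 + y*z + 3*z)/∂y = 2*y
  coefficient of dx ∧ dz: ∂f_3/∂x - ∂f_1/∂z = ∂(x^2 + 3*y^2)/∂x - ∂(-y^2 + y*z + 3*z)/∂z = 2*x - y - 3
  coefficient of dy ∧ dz: ∂f_3/∂y - ∂f_2/∂z = ∂(x^2 + 3*y^2)/∂y - ∂(x*z - 3*y^2)/∂z = -x + 6*y
Assembling: d(omega) = (2*y) dx ∧ dy + (2*x - y - 3) dx ∧ dz + (-x + 6*y) dy ∧ dz.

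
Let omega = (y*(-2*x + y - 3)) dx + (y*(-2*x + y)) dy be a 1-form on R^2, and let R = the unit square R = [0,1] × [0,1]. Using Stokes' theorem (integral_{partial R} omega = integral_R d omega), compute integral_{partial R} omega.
integral_(partial R) omega = 2

Stokes: integral_partial_R omega = integral_R d omega with d omega = (∂Q/∂x - ∂P/∂y) dx ∧ dy.
  ∂Q/∂x = -2*y
  ∂P/∂y = -2*x + 2*y - 3
  integrand = ∂Q/∂x - ∂P/∂y = 2*x - 4*y + 3.
Integrating over R: integral_0^1 integral_0^1 (2*x - 4*y + 3) dx dy = 2.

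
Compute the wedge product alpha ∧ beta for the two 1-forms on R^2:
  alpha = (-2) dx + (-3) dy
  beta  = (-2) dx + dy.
alpha ∧ beta = (-8) dx ∧ dy

Distribute the wedge, using dx_i ∧ dx_j = -dx_j ∧ dx_i and dx_i ∧ dx_i = 0. For each pair (i, j) with i < j, the coefficient of dx_i ∧ dx_j in alpha ∧ beta is (alpha_i * beta_j - alpha_j * beta_i). Collecting: alpha ∧ beta = (-8) dx ∧ dy.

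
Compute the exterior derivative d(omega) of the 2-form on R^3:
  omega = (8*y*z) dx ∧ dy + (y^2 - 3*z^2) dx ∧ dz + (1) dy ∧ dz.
d(omega) = (6*y) dx ∧ dy ∧ dz

For a 2-form omega = sum_{i<j} g_{ij} dx_i ∧ dx_j, the exterior derivative is
  d(omega) = sum_{i<j} d(g_{ij}) ∧ dx_i ∧ dx_j = sum_{i<j, k} (∂g_{ij}/∂x_k) dx_k ∧ dx_i ∧ dx_j.
Expand each term, using dx_k ∧ dx_i ∧ dx_j = sgn(permutation) dx_{(a)} ∧ dx_{(b)} ∧ dx_{(c)} with (a < b < c) sorted:
  d(8*y*z) includes (∂/∂z)(8*y*z) dz = (8*y) dz, which multiplied by dx ∧ dy gives (8*y) dx ∧ dy ∧ dz
  d(y^2 - 3*z^2) includes (∂/∂y)(y^2 - 3*z^2) dy = (2*y) dy, which multiplied by dx ∧ dz gives (-2*y) dx ∧ dy ∧ dz
Collecting like 3-forms: d(omega) = (6*y) dx ∧ dy ∧ dz.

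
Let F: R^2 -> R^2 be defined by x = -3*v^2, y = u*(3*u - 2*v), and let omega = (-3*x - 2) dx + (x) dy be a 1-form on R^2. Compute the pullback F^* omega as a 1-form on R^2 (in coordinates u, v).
F^* omega = (6*v^2*(-3*u + v)) du + (6*v*(u*v - 9*v^2 + 2)) dv

Using F^*(f dg) = (f ∘ F) d(g ∘ F), substitute each coordinate x_i by F_i(u, v) in f_i, and replace dx_i by d F_i = (∂F_i/∂u) du + (∂F_i/∂v) dv.
  For the x component: f_1(F) = 9*v^2 - 2; d F_1 = (0) du + (-6*v) dv
  For the y component: f_2(F) = -3*v^2; d F_2 = (6*u - 2*v) du + (-2*u) dv
Combining and collecting du, dv coefficients:
  coeff of du: 6*v^2*(-3*u + v)
  coeff of dv: 6*v*(u*v - 9*v^2 + 2)
F^* omega = (6*v^2*(-3*u + v)) du + (6*v*(u*v - 9*v^2 + 2)) dv.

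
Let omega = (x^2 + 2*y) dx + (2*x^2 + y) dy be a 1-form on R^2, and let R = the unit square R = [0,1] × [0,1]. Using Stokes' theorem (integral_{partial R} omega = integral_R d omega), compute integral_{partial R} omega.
integral_(partial R) omega = 0

Stokes: integral_partial_R omega = integral_R d omega with d omega = (∂Q/∂x - ∂P/∂y) dx ∧ dy.
  ∂Q/∂x = 4*x
  ∂P/∂y = 2
  integrand = ∂Q/∂x - ∂P/∂y = 4*x - 2.
Integrating over R: integral_0^1 integral_0^1 (4*x - 2) dx dy = 0.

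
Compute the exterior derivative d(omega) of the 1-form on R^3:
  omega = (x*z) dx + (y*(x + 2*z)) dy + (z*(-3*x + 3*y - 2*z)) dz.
d(omega) = (y) dx ∧ dy + (-x - 3*z) dx ∧ dz + (-2*y + 3*z) dy ∧ dz

For a 1-form omega = sum_i f_i dx_i, the exterior derivative is
  d(omega) = sum_{i < j} (∂f_j/∂x_i - ∂f_i/∂x_j) dx_i ∧ dx_j.
  coefficient of dx ∧ dy: ∂f_2/∂x - ∂f_1/∂y = ∂(y*(x + 2*z))/∂x - ∂(x*z)/∂y = y
  coefficient of dx ∧ dz: ∂f_3/∂x - ∂f_1/∂z = ∂(z*(-3*x + 3*y - 2*z))/∂x - ∂(x*z)/∂z = -x - 3*z
  coefficient of dy ∧ dz: ∂f_3/∂y - ∂f_2/∂z = ∂(z*(-3*x + 3*y - 2*z))/∂y - ∂(y*(x + 2*z))/∂z = -2*y + 3*z
Assembling: d(omega) = (y) dx ∧ dy + (-x - 3*z) dx ∧ dz + (-2*y + 3*z) dy ∧ dz.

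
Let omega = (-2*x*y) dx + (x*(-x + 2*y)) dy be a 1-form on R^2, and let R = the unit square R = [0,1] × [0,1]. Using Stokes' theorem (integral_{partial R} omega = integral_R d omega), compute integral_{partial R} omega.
integral_(partial R) omega = 1

Stokes: integral_partial_R omega = integral_R d omega with d omega = (∂Q/∂x - ∂P/∂y) dx ∧ dy.
  ∂Q/∂x = -2*x + 2*y
  ∂P/∂y = -2*x
  integrand = ∂Q/∂x - ∂P/∂y = 2*y.
Integrating over R: integral_0^1 integral_0^1 (2*y) dx dy = 1.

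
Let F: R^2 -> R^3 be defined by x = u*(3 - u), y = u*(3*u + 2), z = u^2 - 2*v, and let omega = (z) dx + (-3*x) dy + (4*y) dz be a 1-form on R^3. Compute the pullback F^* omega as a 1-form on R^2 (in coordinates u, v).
F^* omega = (40*u^3 - 29*u^2 + 4*u*v - 18*u - 6*v) du + (8*u*(-3*u - 2)) dv

Using F^*(f dg) = (f ∘ F) d(g ∘ F), substitute each coordinate x_i by F_i(u, v) in f_i, and replace dx_i by d F_i = (∂F_i/∂u) du + (∂F_i/∂v) dv.
  For the x component: f_1(F) = u^2 - 2*v; d F_1 = (3 - 2*u) du + (0) dv
  For the y component: f_2(F) = 3*u*(u - 3); d F_2 = (6*u + 2) du + (0) dv
  For the z component: f_3(F) = 4*u*(3*u + 2); d F_3 = (2*u) du + (-2) dv
Combining and collecting du, dv coefficients:
  coeff of du: 40*u^3 - 29*u^2 + 4*u*v - 18*u - 6*v
  coeff of dv: 8*u*(-3*u - 2)
F^* omega = (40*u^3 - 29*u^2 + 4*u*v - 18*u - 6*v) du + (8*u*(-3*u - 2)) dv.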